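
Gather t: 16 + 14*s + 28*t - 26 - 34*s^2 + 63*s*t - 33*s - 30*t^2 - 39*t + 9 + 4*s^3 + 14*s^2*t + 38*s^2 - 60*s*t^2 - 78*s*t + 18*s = 4*s^3 + 4*s^2 - s + t^2*(-60*s - 30) + t*(14*s^2 - 15*s - 11) - 1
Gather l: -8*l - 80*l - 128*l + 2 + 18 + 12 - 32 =-216*l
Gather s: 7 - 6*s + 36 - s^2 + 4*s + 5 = -s^2 - 2*s + 48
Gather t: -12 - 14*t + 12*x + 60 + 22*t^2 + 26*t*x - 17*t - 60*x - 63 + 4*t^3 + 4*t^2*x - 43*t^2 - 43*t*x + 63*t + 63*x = 4*t^3 + t^2*(4*x - 21) + t*(32 - 17*x) + 15*x - 15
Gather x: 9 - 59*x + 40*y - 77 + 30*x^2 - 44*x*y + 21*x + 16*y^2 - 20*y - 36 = 30*x^2 + x*(-44*y - 38) + 16*y^2 + 20*y - 104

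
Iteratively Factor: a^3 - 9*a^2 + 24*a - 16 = (a - 4)*(a^2 - 5*a + 4) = (a - 4)^2*(a - 1)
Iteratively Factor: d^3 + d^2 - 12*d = (d + 4)*(d^2 - 3*d) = d*(d + 4)*(d - 3)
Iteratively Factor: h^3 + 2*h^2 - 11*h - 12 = (h - 3)*(h^2 + 5*h + 4) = (h - 3)*(h + 4)*(h + 1)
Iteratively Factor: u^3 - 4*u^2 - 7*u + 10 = (u - 1)*(u^2 - 3*u - 10) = (u - 1)*(u + 2)*(u - 5)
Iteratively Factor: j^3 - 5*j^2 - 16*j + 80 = (j - 5)*(j^2 - 16) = (j - 5)*(j + 4)*(j - 4)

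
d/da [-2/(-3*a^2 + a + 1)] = 2*(1 - 6*a)/(-3*a^2 + a + 1)^2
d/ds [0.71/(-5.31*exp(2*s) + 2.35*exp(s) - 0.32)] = (7.5402*exp(s) - 1.6685)*exp(s)/(5.31*exp(2*s) - 2.35*exp(s) + 0.32)^2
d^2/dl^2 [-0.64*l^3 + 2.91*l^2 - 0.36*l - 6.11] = 5.82 - 3.84*l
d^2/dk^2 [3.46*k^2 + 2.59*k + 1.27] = 6.92000000000000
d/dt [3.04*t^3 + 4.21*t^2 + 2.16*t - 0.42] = 9.12*t^2 + 8.42*t + 2.16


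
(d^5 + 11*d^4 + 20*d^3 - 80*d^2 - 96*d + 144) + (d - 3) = d^5 + 11*d^4 + 20*d^3 - 80*d^2 - 95*d + 141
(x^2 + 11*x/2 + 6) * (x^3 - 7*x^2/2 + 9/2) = x^5 + 2*x^4 - 53*x^3/4 - 33*x^2/2 + 99*x/4 + 27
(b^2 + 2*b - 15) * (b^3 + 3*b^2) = b^5 + 5*b^4 - 9*b^3 - 45*b^2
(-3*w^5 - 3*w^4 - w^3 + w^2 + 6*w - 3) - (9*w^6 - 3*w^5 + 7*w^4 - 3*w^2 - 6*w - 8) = -9*w^6 - 10*w^4 - w^3 + 4*w^2 + 12*w + 5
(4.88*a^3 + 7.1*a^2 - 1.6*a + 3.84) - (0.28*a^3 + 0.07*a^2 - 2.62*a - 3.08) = 4.6*a^3 + 7.03*a^2 + 1.02*a + 6.92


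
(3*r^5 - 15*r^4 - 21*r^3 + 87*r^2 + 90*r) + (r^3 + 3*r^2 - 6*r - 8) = 3*r^5 - 15*r^4 - 20*r^3 + 90*r^2 + 84*r - 8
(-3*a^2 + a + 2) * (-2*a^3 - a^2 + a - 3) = 6*a^5 + a^4 - 8*a^3 + 8*a^2 - a - 6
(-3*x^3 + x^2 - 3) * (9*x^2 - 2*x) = -27*x^5 + 15*x^4 - 2*x^3 - 27*x^2 + 6*x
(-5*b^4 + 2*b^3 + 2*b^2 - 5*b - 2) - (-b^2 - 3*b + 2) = -5*b^4 + 2*b^3 + 3*b^2 - 2*b - 4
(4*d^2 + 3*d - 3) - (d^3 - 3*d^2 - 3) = -d^3 + 7*d^2 + 3*d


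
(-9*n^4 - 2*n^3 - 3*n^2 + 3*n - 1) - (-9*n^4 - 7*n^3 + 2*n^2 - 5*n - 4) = 5*n^3 - 5*n^2 + 8*n + 3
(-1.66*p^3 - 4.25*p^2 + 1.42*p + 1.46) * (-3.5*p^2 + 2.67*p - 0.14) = 5.81*p^5 + 10.4428*p^4 - 16.0851*p^3 - 0.723599999999999*p^2 + 3.6994*p - 0.2044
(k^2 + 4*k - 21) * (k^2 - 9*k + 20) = k^4 - 5*k^3 - 37*k^2 + 269*k - 420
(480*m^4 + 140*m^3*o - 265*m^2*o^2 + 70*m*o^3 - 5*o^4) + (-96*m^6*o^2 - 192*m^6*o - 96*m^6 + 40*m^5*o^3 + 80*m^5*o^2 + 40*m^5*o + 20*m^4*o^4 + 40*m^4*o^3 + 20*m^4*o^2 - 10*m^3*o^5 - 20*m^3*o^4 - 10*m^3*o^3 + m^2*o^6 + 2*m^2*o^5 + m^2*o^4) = -96*m^6*o^2 - 192*m^6*o - 96*m^6 + 40*m^5*o^3 + 80*m^5*o^2 + 40*m^5*o + 20*m^4*o^4 + 40*m^4*o^3 + 20*m^4*o^2 + 480*m^4 - 10*m^3*o^5 - 20*m^3*o^4 - 10*m^3*o^3 + 140*m^3*o + m^2*o^6 + 2*m^2*o^5 + m^2*o^4 - 265*m^2*o^2 + 70*m*o^3 - 5*o^4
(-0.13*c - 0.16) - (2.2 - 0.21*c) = 0.08*c - 2.36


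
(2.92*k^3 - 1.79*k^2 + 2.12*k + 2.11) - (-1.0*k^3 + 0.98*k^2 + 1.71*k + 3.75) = 3.92*k^3 - 2.77*k^2 + 0.41*k - 1.64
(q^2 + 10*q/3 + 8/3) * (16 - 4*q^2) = -4*q^4 - 40*q^3/3 + 16*q^2/3 + 160*q/3 + 128/3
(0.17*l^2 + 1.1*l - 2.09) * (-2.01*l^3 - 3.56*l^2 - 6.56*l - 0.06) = -0.3417*l^5 - 2.8162*l^4 - 0.830300000000001*l^3 + 0.214199999999999*l^2 + 13.6444*l + 0.1254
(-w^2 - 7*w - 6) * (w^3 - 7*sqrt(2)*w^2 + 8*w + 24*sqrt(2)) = -w^5 - 7*w^4 + 7*sqrt(2)*w^4 - 14*w^3 + 49*sqrt(2)*w^3 - 56*w^2 + 18*sqrt(2)*w^2 - 168*sqrt(2)*w - 48*w - 144*sqrt(2)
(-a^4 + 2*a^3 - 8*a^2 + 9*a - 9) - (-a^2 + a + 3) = -a^4 + 2*a^3 - 7*a^2 + 8*a - 12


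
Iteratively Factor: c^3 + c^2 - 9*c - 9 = (c + 1)*(c^2 - 9) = (c + 1)*(c + 3)*(c - 3)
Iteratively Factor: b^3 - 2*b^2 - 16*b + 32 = (b - 4)*(b^2 + 2*b - 8) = (b - 4)*(b + 4)*(b - 2)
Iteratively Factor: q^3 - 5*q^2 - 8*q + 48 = (q - 4)*(q^2 - q - 12) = (q - 4)*(q + 3)*(q - 4)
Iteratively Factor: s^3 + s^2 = (s)*(s^2 + s) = s^2*(s + 1)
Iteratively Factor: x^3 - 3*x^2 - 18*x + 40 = (x - 5)*(x^2 + 2*x - 8) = (x - 5)*(x + 4)*(x - 2)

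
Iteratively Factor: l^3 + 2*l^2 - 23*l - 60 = (l + 4)*(l^2 - 2*l - 15) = (l + 3)*(l + 4)*(l - 5)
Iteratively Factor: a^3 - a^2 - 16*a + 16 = (a - 4)*(a^2 + 3*a - 4) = (a - 4)*(a + 4)*(a - 1)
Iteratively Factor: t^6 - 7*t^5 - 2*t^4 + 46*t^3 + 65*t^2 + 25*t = (t + 1)*(t^5 - 8*t^4 + 6*t^3 + 40*t^2 + 25*t) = (t - 5)*(t + 1)*(t^4 - 3*t^3 - 9*t^2 - 5*t) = (t - 5)^2*(t + 1)*(t^3 + 2*t^2 + t) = (t - 5)^2*(t + 1)^2*(t^2 + t) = (t - 5)^2*(t + 1)^3*(t)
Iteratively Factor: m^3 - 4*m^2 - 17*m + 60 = (m + 4)*(m^2 - 8*m + 15) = (m - 3)*(m + 4)*(m - 5)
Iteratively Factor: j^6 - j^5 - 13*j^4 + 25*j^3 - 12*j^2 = (j + 4)*(j^5 - 5*j^4 + 7*j^3 - 3*j^2) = j*(j + 4)*(j^4 - 5*j^3 + 7*j^2 - 3*j) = j^2*(j + 4)*(j^3 - 5*j^2 + 7*j - 3) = j^2*(j - 1)*(j + 4)*(j^2 - 4*j + 3) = j^2*(j - 3)*(j - 1)*(j + 4)*(j - 1)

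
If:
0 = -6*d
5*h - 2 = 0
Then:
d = 0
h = 2/5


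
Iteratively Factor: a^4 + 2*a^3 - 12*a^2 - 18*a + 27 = (a + 3)*(a^3 - a^2 - 9*a + 9) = (a - 1)*(a + 3)*(a^2 - 9) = (a - 3)*(a - 1)*(a + 3)*(a + 3)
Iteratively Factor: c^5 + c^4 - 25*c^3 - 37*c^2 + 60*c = (c + 3)*(c^4 - 2*c^3 - 19*c^2 + 20*c) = c*(c + 3)*(c^3 - 2*c^2 - 19*c + 20) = c*(c - 1)*(c + 3)*(c^2 - c - 20) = c*(c - 1)*(c + 3)*(c + 4)*(c - 5)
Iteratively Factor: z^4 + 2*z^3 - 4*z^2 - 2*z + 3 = (z + 1)*(z^3 + z^2 - 5*z + 3) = (z + 1)*(z + 3)*(z^2 - 2*z + 1) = (z - 1)*(z + 1)*(z + 3)*(z - 1)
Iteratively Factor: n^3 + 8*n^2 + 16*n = (n)*(n^2 + 8*n + 16) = n*(n + 4)*(n + 4)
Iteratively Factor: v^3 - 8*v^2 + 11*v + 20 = (v - 5)*(v^2 - 3*v - 4) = (v - 5)*(v - 4)*(v + 1)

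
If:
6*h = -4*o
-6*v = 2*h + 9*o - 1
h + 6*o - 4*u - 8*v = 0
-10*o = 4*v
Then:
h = 1/11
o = -3/22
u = -19/22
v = 15/44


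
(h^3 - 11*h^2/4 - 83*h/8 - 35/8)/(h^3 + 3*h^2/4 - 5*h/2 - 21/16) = 2*(h - 5)/(2*h - 3)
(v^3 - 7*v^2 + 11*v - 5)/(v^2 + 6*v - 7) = (v^2 - 6*v + 5)/(v + 7)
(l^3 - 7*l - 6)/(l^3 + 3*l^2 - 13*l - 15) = (l + 2)/(l + 5)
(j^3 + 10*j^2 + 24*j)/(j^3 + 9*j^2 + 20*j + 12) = j*(j + 4)/(j^2 + 3*j + 2)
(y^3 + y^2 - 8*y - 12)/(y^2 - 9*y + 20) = (y^3 + y^2 - 8*y - 12)/(y^2 - 9*y + 20)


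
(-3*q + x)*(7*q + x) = -21*q^2 + 4*q*x + x^2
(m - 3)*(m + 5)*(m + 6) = m^3 + 8*m^2 - 3*m - 90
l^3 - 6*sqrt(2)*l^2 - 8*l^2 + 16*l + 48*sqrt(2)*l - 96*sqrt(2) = (l - 4)^2*(l - 6*sqrt(2))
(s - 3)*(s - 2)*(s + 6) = s^3 + s^2 - 24*s + 36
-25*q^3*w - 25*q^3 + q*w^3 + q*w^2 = (-5*q + w)*(5*q + w)*(q*w + q)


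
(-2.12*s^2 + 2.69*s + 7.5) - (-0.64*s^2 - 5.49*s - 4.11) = -1.48*s^2 + 8.18*s + 11.61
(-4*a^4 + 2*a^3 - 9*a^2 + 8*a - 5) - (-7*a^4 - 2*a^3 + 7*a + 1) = 3*a^4 + 4*a^3 - 9*a^2 + a - 6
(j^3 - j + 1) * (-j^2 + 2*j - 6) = -j^5 + 2*j^4 - 5*j^3 - 3*j^2 + 8*j - 6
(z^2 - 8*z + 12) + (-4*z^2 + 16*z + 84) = -3*z^2 + 8*z + 96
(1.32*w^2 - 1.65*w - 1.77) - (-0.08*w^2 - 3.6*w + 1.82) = 1.4*w^2 + 1.95*w - 3.59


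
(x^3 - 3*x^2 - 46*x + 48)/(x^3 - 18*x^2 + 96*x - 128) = (x^2 + 5*x - 6)/(x^2 - 10*x + 16)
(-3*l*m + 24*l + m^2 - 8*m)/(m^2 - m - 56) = (-3*l + m)/(m + 7)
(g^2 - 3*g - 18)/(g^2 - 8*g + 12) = (g + 3)/(g - 2)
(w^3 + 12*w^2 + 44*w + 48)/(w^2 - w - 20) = (w^2 + 8*w + 12)/(w - 5)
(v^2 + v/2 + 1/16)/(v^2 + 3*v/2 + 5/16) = (4*v + 1)/(4*v + 5)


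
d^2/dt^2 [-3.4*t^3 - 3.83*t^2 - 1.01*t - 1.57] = -20.4*t - 7.66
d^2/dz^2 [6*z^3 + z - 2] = 36*z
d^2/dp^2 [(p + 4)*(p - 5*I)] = 2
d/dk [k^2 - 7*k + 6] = 2*k - 7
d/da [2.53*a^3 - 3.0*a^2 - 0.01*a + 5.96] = 7.59*a^2 - 6.0*a - 0.01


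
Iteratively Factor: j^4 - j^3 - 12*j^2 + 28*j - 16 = (j + 4)*(j^3 - 5*j^2 + 8*j - 4) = (j - 1)*(j + 4)*(j^2 - 4*j + 4) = (j - 2)*(j - 1)*(j + 4)*(j - 2)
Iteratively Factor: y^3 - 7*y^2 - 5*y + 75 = (y + 3)*(y^2 - 10*y + 25) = (y - 5)*(y + 3)*(y - 5)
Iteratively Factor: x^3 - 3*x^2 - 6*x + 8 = (x - 1)*(x^2 - 2*x - 8) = (x - 4)*(x - 1)*(x + 2)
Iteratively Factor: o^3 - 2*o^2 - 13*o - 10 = (o + 2)*(o^2 - 4*o - 5) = (o + 1)*(o + 2)*(o - 5)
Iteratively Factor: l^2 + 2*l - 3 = (l - 1)*(l + 3)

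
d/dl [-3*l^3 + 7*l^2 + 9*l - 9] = -9*l^2 + 14*l + 9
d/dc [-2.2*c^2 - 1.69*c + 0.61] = -4.4*c - 1.69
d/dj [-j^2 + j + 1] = 1 - 2*j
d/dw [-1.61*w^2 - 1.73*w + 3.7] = -3.22*w - 1.73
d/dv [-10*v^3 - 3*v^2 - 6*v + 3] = -30*v^2 - 6*v - 6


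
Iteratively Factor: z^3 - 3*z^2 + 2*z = (z - 1)*(z^2 - 2*z) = (z - 2)*(z - 1)*(z)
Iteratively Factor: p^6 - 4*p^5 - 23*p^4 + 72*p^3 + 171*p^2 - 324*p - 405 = (p + 3)*(p^5 - 7*p^4 - 2*p^3 + 78*p^2 - 63*p - 135) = (p - 3)*(p + 3)*(p^4 - 4*p^3 - 14*p^2 + 36*p + 45) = (p - 3)^2*(p + 3)*(p^3 - p^2 - 17*p - 15) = (p - 3)^2*(p + 3)^2*(p^2 - 4*p - 5) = (p - 3)^2*(p + 1)*(p + 3)^2*(p - 5)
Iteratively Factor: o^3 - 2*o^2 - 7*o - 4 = (o - 4)*(o^2 + 2*o + 1) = (o - 4)*(o + 1)*(o + 1)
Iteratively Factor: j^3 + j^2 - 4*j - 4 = (j - 2)*(j^2 + 3*j + 2) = (j - 2)*(j + 2)*(j + 1)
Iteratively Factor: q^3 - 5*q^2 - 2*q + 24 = (q - 3)*(q^2 - 2*q - 8) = (q - 4)*(q - 3)*(q + 2)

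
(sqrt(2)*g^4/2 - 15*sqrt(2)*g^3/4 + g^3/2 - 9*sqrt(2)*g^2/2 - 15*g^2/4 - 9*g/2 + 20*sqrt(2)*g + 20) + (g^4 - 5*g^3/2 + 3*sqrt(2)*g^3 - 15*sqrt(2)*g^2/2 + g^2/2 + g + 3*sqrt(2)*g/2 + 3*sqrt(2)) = sqrt(2)*g^4/2 + g^4 - 2*g^3 - 3*sqrt(2)*g^3/4 - 12*sqrt(2)*g^2 - 13*g^2/4 - 7*g/2 + 43*sqrt(2)*g/2 + 3*sqrt(2) + 20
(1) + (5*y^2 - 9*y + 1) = 5*y^2 - 9*y + 2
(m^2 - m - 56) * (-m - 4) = -m^3 - 3*m^2 + 60*m + 224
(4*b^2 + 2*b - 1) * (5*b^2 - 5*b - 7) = 20*b^4 - 10*b^3 - 43*b^2 - 9*b + 7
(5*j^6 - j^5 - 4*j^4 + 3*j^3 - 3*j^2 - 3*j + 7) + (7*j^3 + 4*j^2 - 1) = 5*j^6 - j^5 - 4*j^4 + 10*j^3 + j^2 - 3*j + 6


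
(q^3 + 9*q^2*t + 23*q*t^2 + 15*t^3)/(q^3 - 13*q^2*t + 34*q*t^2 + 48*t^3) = (q^2 + 8*q*t + 15*t^2)/(q^2 - 14*q*t + 48*t^2)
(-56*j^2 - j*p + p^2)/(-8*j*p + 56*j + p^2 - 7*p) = (7*j + p)/(p - 7)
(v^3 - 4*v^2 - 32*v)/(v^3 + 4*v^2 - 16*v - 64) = v*(v - 8)/(v^2 - 16)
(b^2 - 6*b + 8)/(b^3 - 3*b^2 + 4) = (b - 4)/(b^2 - b - 2)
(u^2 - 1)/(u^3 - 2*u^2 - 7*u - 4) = (u - 1)/(u^2 - 3*u - 4)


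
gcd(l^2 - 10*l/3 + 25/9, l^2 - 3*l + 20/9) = l - 5/3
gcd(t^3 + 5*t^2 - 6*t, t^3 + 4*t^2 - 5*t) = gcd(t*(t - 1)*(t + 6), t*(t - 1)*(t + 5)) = t^2 - t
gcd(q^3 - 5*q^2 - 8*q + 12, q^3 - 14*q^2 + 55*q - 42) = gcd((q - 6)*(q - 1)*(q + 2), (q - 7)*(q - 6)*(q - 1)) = q^2 - 7*q + 6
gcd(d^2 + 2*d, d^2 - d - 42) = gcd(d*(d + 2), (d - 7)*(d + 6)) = 1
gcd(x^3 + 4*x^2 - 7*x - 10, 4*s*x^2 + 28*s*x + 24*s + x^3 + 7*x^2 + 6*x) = x + 1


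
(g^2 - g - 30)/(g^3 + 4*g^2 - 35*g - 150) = 1/(g + 5)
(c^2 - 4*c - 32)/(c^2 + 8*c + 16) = (c - 8)/(c + 4)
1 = 1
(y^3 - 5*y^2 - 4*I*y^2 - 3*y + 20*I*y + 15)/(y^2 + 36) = (y^3 - y^2*(5 + 4*I) + y*(-3 + 20*I) + 15)/(y^2 + 36)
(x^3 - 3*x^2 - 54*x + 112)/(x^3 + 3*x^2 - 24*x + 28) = (x - 8)/(x - 2)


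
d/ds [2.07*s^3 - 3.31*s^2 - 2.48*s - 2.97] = 6.21*s^2 - 6.62*s - 2.48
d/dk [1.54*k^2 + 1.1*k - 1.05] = 3.08*k + 1.1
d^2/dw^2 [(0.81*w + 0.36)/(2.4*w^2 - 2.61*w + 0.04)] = ((2.5002 - 11.664*w)*(2.4*w^2 - 2.61*w + 0.04) + (0.81*w + 0.36)*(4.8*w - 2.61)*(9.6*w - 5.22))/(2.4*w^2 - 2.61*w + 0.04)^3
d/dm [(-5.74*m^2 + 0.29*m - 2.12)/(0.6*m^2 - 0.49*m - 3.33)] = (2.6386*m^2 + 40.7724*m - 2.0045)/(0.36*m^4 - 0.588*m^3 - 3.7559*m^2 + 3.2634*m + 11.0889)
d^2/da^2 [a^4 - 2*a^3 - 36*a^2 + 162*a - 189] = 12*a^2 - 12*a - 72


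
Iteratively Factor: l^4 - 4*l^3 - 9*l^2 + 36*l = (l)*(l^3 - 4*l^2 - 9*l + 36) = l*(l + 3)*(l^2 - 7*l + 12) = l*(l - 3)*(l + 3)*(l - 4)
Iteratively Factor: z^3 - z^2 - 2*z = (z)*(z^2 - z - 2) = z*(z - 2)*(z + 1)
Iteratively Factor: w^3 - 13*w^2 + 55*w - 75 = (w - 5)*(w^2 - 8*w + 15) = (w - 5)^2*(w - 3)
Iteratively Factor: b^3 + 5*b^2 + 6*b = (b)*(b^2 + 5*b + 6) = b*(b + 2)*(b + 3)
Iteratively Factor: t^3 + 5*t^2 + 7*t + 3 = (t + 1)*(t^2 + 4*t + 3) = (t + 1)^2*(t + 3)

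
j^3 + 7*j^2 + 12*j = j*(j + 3)*(j + 4)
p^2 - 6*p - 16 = (p - 8)*(p + 2)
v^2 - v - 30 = (v - 6)*(v + 5)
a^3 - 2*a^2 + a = a*(a - 1)^2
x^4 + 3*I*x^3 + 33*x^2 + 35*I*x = x*(x - 5*I)*(x + I)*(x + 7*I)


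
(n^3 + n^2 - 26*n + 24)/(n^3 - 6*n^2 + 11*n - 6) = (n^2 + 2*n - 24)/(n^2 - 5*n + 6)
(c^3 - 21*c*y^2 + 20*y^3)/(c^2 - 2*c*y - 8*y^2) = (c^2 + 4*c*y - 5*y^2)/(c + 2*y)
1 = 1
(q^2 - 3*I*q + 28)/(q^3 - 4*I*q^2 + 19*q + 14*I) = (q + 4*I)/(q^2 + 3*I*q - 2)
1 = 1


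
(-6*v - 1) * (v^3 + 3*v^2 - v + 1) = -6*v^4 - 19*v^3 + 3*v^2 - 5*v - 1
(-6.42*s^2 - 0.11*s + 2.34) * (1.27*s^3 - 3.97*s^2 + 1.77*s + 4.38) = -8.1534*s^5 + 25.3477*s^4 - 7.9549*s^3 - 37.6041*s^2 + 3.66*s + 10.2492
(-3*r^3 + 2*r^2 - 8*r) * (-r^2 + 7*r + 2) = 3*r^5 - 23*r^4 + 16*r^3 - 52*r^2 - 16*r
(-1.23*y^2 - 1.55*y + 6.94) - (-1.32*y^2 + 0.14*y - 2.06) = 0.0900000000000001*y^2 - 1.69*y + 9.0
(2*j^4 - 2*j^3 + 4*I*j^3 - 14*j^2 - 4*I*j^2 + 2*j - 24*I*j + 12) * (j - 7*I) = 2*j^5 - 2*j^4 - 10*I*j^4 + 14*j^3 + 10*I*j^3 - 26*j^2 + 74*I*j^2 - 156*j - 14*I*j - 84*I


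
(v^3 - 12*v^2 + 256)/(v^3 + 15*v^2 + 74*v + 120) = (v^2 - 16*v + 64)/(v^2 + 11*v + 30)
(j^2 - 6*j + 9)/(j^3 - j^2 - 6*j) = (j - 3)/(j*(j + 2))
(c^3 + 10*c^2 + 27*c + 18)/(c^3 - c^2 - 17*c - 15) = (c + 6)/(c - 5)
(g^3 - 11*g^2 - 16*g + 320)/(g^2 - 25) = (g^2 - 16*g + 64)/(g - 5)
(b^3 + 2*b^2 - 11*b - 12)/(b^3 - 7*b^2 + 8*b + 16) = (b^2 + b - 12)/(b^2 - 8*b + 16)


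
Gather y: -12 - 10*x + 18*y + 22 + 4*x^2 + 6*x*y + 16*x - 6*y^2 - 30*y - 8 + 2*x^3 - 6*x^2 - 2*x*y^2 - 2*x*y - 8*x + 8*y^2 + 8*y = 2*x^3 - 2*x^2 - 2*x + y^2*(2 - 2*x) + y*(4*x - 4) + 2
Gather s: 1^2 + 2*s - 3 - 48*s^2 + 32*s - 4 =-48*s^2 + 34*s - 6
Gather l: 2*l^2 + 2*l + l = 2*l^2 + 3*l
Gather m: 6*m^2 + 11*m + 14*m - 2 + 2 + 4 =6*m^2 + 25*m + 4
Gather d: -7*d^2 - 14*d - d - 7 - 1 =-7*d^2 - 15*d - 8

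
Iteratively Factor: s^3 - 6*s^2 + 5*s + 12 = (s - 3)*(s^2 - 3*s - 4) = (s - 4)*(s - 3)*(s + 1)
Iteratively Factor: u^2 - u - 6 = (u + 2)*(u - 3)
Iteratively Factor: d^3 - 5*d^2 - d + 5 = (d + 1)*(d^2 - 6*d + 5) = (d - 5)*(d + 1)*(d - 1)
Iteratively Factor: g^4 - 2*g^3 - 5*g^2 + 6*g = (g - 1)*(g^3 - g^2 - 6*g) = (g - 1)*(g + 2)*(g^2 - 3*g) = (g - 3)*(g - 1)*(g + 2)*(g)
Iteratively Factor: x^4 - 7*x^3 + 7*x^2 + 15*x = (x)*(x^3 - 7*x^2 + 7*x + 15) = x*(x + 1)*(x^2 - 8*x + 15) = x*(x - 3)*(x + 1)*(x - 5)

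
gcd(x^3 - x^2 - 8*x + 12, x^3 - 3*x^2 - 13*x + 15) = x + 3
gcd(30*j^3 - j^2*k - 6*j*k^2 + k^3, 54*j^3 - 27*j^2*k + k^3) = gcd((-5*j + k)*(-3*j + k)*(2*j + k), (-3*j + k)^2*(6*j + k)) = 3*j - k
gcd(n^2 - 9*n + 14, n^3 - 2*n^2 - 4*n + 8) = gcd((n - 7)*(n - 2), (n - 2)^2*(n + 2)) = n - 2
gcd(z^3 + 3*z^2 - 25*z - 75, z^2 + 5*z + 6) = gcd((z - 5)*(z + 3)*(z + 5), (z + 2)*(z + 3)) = z + 3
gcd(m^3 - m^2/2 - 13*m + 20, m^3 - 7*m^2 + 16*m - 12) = m - 2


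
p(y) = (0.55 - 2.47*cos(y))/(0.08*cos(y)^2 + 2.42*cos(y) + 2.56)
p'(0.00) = 0.00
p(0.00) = -0.38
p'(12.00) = -0.19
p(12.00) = -0.33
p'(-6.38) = -0.03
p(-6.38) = -0.38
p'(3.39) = -21.67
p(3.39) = 10.17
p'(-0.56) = -0.18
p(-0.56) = -0.33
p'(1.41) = 0.87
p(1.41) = 0.05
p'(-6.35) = -0.02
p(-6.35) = -0.38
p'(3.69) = -12.67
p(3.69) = 4.80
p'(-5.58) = 0.25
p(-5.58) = -0.30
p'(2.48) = 9.35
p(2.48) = 3.57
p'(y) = (0.55 - 2.47*cos(y))*(0.16*sin(y)*cos(y) + 2.42*sin(y))/(0.08*cos(y)^2 + 2.42*cos(y) + 2.56)^2 + 2.47*sin(y)/(0.08*cos(y)^2 + 2.42*cos(y) + 2.56) = (-0.1976*cos(y)^2 + 0.088*cos(y) + 7.6542)*sin(y)/(0.0064*cos(y)^4 + 0.3872*cos(y)^3 + 6.266*cos(y)^2 + 12.3904*cos(y) + 6.5536)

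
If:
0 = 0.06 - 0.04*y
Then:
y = 1.50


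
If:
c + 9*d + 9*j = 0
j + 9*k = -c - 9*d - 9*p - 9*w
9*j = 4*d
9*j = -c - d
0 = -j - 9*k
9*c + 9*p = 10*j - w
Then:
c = 0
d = 0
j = 0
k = 0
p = 0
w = 0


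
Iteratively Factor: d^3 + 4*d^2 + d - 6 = (d + 3)*(d^2 + d - 2) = (d - 1)*(d + 3)*(d + 2)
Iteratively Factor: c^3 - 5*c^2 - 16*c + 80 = (c - 5)*(c^2 - 16) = (c - 5)*(c + 4)*(c - 4)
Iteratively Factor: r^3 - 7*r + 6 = (r + 3)*(r^2 - 3*r + 2) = (r - 2)*(r + 3)*(r - 1)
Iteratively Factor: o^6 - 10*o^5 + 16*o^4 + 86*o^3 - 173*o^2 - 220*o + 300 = (o - 3)*(o^5 - 7*o^4 - 5*o^3 + 71*o^2 + 40*o - 100) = (o - 3)*(o + 2)*(o^4 - 9*o^3 + 13*o^2 + 45*o - 50) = (o - 5)*(o - 3)*(o + 2)*(o^3 - 4*o^2 - 7*o + 10) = (o - 5)*(o - 3)*(o + 2)^2*(o^2 - 6*o + 5) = (o - 5)*(o - 3)*(o - 1)*(o + 2)^2*(o - 5)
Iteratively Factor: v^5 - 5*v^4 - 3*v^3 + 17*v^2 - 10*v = (v)*(v^4 - 5*v^3 - 3*v^2 + 17*v - 10) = v*(v - 1)*(v^3 - 4*v^2 - 7*v + 10) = v*(v - 1)*(v + 2)*(v^2 - 6*v + 5) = v*(v - 1)^2*(v + 2)*(v - 5)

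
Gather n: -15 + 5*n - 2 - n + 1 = 4*n - 16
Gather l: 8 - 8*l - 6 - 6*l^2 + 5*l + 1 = -6*l^2 - 3*l + 3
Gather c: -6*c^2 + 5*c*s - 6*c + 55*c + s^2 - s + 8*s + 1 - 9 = -6*c^2 + c*(5*s + 49) + s^2 + 7*s - 8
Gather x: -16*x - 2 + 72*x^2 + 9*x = 72*x^2 - 7*x - 2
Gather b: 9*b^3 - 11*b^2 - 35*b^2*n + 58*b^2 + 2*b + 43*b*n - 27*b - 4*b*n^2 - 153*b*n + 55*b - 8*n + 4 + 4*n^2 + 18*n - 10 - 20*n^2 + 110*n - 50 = 9*b^3 + b^2*(47 - 35*n) + b*(-4*n^2 - 110*n + 30) - 16*n^2 + 120*n - 56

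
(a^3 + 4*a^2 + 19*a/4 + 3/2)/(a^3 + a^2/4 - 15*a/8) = 2*(2*a^2 + 5*a + 2)/(a*(4*a - 5))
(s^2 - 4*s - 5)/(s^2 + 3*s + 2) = (s - 5)/(s + 2)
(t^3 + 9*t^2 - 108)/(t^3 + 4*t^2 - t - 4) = (t^3 + 9*t^2 - 108)/(t^3 + 4*t^2 - t - 4)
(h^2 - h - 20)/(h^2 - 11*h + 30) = (h + 4)/(h - 6)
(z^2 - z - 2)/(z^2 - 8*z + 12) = (z + 1)/(z - 6)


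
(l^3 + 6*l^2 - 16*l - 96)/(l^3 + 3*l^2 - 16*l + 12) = (l^2 - 16)/(l^2 - 3*l + 2)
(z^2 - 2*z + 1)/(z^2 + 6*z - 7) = (z - 1)/(z + 7)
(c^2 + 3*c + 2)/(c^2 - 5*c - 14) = (c + 1)/(c - 7)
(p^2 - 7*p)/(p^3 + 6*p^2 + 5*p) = (p - 7)/(p^2 + 6*p + 5)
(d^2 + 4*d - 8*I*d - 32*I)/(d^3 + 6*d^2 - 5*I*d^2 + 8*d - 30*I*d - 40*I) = (d - 8*I)/(d^2 + d*(2 - 5*I) - 10*I)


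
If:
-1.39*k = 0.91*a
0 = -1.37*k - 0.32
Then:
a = 0.36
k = -0.23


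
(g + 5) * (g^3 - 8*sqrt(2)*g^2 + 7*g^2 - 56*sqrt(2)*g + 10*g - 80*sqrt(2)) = g^4 - 8*sqrt(2)*g^3 + 12*g^3 - 96*sqrt(2)*g^2 + 45*g^2 - 360*sqrt(2)*g + 50*g - 400*sqrt(2)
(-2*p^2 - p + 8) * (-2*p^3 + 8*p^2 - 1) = 4*p^5 - 14*p^4 - 24*p^3 + 66*p^2 + p - 8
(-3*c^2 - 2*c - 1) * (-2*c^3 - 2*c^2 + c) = 6*c^5 + 10*c^4 + 3*c^3 - c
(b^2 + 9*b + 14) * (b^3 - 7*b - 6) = b^5 + 9*b^4 + 7*b^3 - 69*b^2 - 152*b - 84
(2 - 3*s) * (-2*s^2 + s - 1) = 6*s^3 - 7*s^2 + 5*s - 2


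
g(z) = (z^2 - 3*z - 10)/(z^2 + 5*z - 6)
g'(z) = (-2*z - 5)*(z^2 - 3*z - 10)/(z^2 + 5*z - 6)^2 + (2*z - 3)/(z^2 + 5*z - 6)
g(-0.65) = 0.86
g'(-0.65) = 0.85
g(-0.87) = 0.69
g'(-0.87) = 0.73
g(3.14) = -0.49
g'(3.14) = 0.45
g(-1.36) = 0.37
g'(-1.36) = 0.60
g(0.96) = 42.95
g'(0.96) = 1071.56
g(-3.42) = -1.05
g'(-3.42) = 1.03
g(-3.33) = -0.96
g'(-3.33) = 0.97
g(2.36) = -1.01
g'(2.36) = 1.02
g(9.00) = 0.37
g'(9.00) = 0.05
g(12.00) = 0.49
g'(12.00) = 0.03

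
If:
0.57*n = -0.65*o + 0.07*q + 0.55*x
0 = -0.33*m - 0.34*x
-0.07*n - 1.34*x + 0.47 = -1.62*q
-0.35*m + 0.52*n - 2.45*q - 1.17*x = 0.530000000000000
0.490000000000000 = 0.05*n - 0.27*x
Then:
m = -7.28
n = 47.98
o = -35.27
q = 7.63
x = 7.07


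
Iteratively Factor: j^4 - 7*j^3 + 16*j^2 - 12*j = (j - 2)*(j^3 - 5*j^2 + 6*j) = j*(j - 2)*(j^2 - 5*j + 6) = j*(j - 2)^2*(j - 3)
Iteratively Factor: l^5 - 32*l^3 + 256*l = (l)*(l^4 - 32*l^2 + 256) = l*(l + 4)*(l^3 - 4*l^2 - 16*l + 64) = l*(l + 4)^2*(l^2 - 8*l + 16) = l*(l - 4)*(l + 4)^2*(l - 4)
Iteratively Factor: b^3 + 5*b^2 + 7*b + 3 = (b + 1)*(b^2 + 4*b + 3) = (b + 1)^2*(b + 3)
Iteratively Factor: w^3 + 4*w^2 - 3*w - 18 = (w + 3)*(w^2 + w - 6) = (w + 3)^2*(w - 2)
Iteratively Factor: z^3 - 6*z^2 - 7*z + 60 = (z - 4)*(z^2 - 2*z - 15) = (z - 4)*(z + 3)*(z - 5)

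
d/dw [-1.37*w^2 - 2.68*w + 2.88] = -2.74*w - 2.68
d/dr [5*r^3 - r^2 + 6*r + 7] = 15*r^2 - 2*r + 6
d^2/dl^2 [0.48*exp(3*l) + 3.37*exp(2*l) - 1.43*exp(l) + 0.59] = (4.32*exp(2*l) + 13.48*exp(l) - 1.43)*exp(l)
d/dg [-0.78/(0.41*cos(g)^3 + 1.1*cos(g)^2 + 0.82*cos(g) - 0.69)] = (0.9594*sin(g)^2 - 1.716*cos(g) - 1.599)*sin(g)/(0.41*cos(g)^3 + 1.1*cos(g)^2 + 0.82*cos(g) - 0.69)^2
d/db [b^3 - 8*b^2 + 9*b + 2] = 3*b^2 - 16*b + 9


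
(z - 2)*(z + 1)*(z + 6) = z^3 + 5*z^2 - 8*z - 12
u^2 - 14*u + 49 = (u - 7)^2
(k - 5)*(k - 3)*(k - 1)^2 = k^4 - 10*k^3 + 32*k^2 - 38*k + 15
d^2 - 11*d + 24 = (d - 8)*(d - 3)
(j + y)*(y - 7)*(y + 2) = j*y^2 - 5*j*y - 14*j + y^3 - 5*y^2 - 14*y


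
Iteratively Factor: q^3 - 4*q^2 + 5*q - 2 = (q - 2)*(q^2 - 2*q + 1) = (q - 2)*(q - 1)*(q - 1)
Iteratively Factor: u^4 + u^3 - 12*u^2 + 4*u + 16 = (u - 2)*(u^3 + 3*u^2 - 6*u - 8) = (u - 2)*(u + 4)*(u^2 - u - 2) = (u - 2)^2*(u + 4)*(u + 1)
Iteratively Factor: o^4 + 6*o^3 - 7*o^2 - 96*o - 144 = (o + 3)*(o^3 + 3*o^2 - 16*o - 48) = (o + 3)^2*(o^2 - 16) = (o - 4)*(o + 3)^2*(o + 4)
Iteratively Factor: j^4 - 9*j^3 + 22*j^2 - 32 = (j - 4)*(j^3 - 5*j^2 + 2*j + 8) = (j - 4)*(j + 1)*(j^2 - 6*j + 8) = (j - 4)^2*(j + 1)*(j - 2)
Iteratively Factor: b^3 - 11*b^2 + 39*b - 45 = (b - 3)*(b^2 - 8*b + 15) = (b - 5)*(b - 3)*(b - 3)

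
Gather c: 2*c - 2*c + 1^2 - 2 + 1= 0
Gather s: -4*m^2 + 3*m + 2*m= -4*m^2 + 5*m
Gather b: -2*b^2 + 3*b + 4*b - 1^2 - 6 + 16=-2*b^2 + 7*b + 9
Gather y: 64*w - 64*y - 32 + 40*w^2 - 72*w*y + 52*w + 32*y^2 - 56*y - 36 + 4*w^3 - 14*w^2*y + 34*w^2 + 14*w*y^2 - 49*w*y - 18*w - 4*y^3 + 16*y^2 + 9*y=4*w^3 + 74*w^2 + 98*w - 4*y^3 + y^2*(14*w + 48) + y*(-14*w^2 - 121*w - 111) - 68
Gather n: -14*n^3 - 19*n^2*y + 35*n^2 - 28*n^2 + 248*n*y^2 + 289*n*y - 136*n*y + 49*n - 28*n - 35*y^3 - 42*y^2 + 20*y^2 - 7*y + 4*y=-14*n^3 + n^2*(7 - 19*y) + n*(248*y^2 + 153*y + 21) - 35*y^3 - 22*y^2 - 3*y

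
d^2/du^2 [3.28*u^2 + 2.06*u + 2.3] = 6.56000000000000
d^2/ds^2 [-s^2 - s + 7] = -2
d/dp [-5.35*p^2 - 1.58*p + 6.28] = -10.7*p - 1.58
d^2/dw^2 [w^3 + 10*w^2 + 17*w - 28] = 6*w + 20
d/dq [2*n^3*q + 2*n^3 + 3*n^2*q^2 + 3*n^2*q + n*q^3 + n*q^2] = n*(2*n^2 + 6*n*q + 3*n + 3*q^2 + 2*q)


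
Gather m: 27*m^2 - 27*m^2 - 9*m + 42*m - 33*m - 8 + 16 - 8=0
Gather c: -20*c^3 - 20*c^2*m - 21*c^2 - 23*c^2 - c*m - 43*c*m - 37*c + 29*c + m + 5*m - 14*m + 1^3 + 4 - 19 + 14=-20*c^3 + c^2*(-20*m - 44) + c*(-44*m - 8) - 8*m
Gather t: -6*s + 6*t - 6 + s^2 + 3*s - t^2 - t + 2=s^2 - 3*s - t^2 + 5*t - 4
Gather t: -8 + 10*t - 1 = 10*t - 9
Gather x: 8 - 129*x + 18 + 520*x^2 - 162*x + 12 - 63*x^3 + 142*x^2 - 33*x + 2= -63*x^3 + 662*x^2 - 324*x + 40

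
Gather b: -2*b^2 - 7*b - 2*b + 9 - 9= -2*b^2 - 9*b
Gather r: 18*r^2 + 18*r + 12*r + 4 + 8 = 18*r^2 + 30*r + 12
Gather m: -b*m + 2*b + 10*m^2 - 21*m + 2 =2*b + 10*m^2 + m*(-b - 21) + 2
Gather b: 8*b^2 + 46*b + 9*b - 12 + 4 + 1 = 8*b^2 + 55*b - 7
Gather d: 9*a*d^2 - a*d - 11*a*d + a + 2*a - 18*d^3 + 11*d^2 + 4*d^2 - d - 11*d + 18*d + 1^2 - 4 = 3*a - 18*d^3 + d^2*(9*a + 15) + d*(6 - 12*a) - 3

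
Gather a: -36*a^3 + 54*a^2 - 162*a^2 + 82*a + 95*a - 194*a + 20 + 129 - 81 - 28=-36*a^3 - 108*a^2 - 17*a + 40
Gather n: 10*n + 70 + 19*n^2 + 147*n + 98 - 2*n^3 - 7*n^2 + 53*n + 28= -2*n^3 + 12*n^2 + 210*n + 196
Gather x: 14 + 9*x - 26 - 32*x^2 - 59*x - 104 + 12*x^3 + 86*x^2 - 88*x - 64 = 12*x^3 + 54*x^2 - 138*x - 180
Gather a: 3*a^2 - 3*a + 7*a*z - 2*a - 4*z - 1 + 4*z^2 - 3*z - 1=3*a^2 + a*(7*z - 5) + 4*z^2 - 7*z - 2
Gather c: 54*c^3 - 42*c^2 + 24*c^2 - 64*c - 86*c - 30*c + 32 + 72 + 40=54*c^3 - 18*c^2 - 180*c + 144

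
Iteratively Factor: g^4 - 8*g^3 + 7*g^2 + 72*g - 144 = (g - 4)*(g^3 - 4*g^2 - 9*g + 36) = (g - 4)*(g + 3)*(g^2 - 7*g + 12) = (g - 4)^2*(g + 3)*(g - 3)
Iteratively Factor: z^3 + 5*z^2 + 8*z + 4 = (z + 1)*(z^2 + 4*z + 4) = (z + 1)*(z + 2)*(z + 2)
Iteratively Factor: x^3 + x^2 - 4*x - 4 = (x + 1)*(x^2 - 4) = (x + 1)*(x + 2)*(x - 2)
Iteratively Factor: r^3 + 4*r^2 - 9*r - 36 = (r + 4)*(r^2 - 9) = (r - 3)*(r + 4)*(r + 3)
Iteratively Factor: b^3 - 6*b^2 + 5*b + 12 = (b + 1)*(b^2 - 7*b + 12) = (b - 3)*(b + 1)*(b - 4)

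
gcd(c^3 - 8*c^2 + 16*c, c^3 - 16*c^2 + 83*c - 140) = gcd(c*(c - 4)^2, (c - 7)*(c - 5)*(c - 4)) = c - 4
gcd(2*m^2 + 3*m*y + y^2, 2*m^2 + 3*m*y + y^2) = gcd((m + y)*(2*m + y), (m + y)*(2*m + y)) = 2*m^2 + 3*m*y + y^2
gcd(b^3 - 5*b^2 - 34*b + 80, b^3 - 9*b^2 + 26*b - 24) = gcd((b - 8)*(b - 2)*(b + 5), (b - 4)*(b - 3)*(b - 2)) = b - 2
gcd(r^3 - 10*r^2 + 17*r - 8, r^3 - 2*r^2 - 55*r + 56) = r^2 - 9*r + 8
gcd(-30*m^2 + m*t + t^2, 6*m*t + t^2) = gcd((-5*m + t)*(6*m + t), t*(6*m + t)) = 6*m + t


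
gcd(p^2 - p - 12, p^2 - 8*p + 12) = 1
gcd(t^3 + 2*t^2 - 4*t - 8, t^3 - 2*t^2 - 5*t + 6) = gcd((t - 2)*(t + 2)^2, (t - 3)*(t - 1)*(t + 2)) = t + 2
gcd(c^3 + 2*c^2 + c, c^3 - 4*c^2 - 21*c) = c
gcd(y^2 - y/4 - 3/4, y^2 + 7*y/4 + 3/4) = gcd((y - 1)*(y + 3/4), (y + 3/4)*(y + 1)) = y + 3/4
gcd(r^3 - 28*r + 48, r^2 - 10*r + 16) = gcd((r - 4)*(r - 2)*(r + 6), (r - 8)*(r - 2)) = r - 2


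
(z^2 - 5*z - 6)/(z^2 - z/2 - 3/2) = 2*(z - 6)/(2*z - 3)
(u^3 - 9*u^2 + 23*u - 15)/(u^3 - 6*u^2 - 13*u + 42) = (u^3 - 9*u^2 + 23*u - 15)/(u^3 - 6*u^2 - 13*u + 42)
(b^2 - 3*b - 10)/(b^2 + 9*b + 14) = (b - 5)/(b + 7)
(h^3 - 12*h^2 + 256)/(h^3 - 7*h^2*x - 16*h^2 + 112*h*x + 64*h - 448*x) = (-h - 4)/(-h + 7*x)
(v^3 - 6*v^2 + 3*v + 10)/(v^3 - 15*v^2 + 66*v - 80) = (v + 1)/(v - 8)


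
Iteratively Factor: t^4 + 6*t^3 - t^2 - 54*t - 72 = (t + 3)*(t^3 + 3*t^2 - 10*t - 24) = (t + 3)*(t + 4)*(t^2 - t - 6) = (t - 3)*(t + 3)*(t + 4)*(t + 2)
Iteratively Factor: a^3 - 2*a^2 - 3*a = (a + 1)*(a^2 - 3*a) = a*(a + 1)*(a - 3)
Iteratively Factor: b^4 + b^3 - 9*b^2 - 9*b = (b + 3)*(b^3 - 2*b^2 - 3*b) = b*(b + 3)*(b^2 - 2*b - 3) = b*(b + 1)*(b + 3)*(b - 3)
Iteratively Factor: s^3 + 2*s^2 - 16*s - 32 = (s + 4)*(s^2 - 2*s - 8) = (s - 4)*(s + 4)*(s + 2)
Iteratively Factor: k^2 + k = (k)*(k + 1)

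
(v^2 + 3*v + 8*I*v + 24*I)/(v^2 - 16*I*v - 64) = (v^2 + v*(3 + 8*I) + 24*I)/(v^2 - 16*I*v - 64)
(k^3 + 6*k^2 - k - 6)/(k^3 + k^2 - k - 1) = (k + 6)/(k + 1)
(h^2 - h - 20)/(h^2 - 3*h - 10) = (h + 4)/(h + 2)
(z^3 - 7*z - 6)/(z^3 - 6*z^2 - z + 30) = (z + 1)/(z - 5)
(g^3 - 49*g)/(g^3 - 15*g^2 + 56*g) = (g + 7)/(g - 8)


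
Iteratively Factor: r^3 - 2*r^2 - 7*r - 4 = (r + 1)*(r^2 - 3*r - 4) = (r + 1)^2*(r - 4)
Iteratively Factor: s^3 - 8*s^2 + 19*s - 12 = (s - 4)*(s^2 - 4*s + 3) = (s - 4)*(s - 1)*(s - 3)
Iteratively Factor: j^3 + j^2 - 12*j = (j + 4)*(j^2 - 3*j) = (j - 3)*(j + 4)*(j)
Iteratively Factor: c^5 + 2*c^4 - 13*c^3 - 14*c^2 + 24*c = (c + 2)*(c^4 - 13*c^2 + 12*c) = (c + 2)*(c + 4)*(c^3 - 4*c^2 + 3*c) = c*(c + 2)*(c + 4)*(c^2 - 4*c + 3) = c*(c - 3)*(c + 2)*(c + 4)*(c - 1)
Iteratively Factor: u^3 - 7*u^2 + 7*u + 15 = (u - 5)*(u^2 - 2*u - 3) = (u - 5)*(u + 1)*(u - 3)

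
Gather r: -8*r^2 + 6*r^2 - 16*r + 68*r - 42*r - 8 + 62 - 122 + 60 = -2*r^2 + 10*r - 8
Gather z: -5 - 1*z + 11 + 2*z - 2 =z + 4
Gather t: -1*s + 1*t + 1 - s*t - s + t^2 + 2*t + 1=-2*s + t^2 + t*(3 - s) + 2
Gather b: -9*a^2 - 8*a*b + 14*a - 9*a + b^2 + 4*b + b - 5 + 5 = -9*a^2 + 5*a + b^2 + b*(5 - 8*a)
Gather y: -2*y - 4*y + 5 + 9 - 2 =12 - 6*y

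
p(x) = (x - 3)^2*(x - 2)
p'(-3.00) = 96.00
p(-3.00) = -180.00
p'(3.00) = 0.00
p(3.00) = 0.00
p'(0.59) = 12.60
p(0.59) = -8.19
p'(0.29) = 16.61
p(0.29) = -12.56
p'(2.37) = -0.07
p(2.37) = 0.15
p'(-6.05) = 227.61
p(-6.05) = -659.32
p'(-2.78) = 88.67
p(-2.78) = -159.69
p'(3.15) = 0.37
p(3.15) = 0.03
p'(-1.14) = 43.14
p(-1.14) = -53.82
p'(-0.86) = 36.98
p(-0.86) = -42.61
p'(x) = (x - 3)^2 + (x - 2)*(2*x - 6) = (x - 3)*(3*x - 7)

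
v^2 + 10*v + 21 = (v + 3)*(v + 7)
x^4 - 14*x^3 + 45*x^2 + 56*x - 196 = (x - 7)^2*(x - 2)*(x + 2)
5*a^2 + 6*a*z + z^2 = (a + z)*(5*a + z)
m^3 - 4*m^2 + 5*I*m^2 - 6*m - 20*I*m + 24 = (m - 4)*(m + 2*I)*(m + 3*I)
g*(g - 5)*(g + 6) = g^3 + g^2 - 30*g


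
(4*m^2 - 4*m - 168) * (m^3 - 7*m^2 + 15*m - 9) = 4*m^5 - 32*m^4 - 80*m^3 + 1080*m^2 - 2484*m + 1512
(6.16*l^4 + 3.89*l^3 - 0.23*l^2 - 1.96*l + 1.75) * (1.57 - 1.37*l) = -8.4392*l^5 + 4.3419*l^4 + 6.4224*l^3 + 2.3241*l^2 - 5.4747*l + 2.7475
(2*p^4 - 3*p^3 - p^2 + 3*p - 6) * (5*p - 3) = 10*p^5 - 21*p^4 + 4*p^3 + 18*p^2 - 39*p + 18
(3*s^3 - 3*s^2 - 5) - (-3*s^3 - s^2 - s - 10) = 6*s^3 - 2*s^2 + s + 5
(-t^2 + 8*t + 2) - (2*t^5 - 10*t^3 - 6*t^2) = -2*t^5 + 10*t^3 + 5*t^2 + 8*t + 2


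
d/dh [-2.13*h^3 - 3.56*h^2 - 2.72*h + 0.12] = -6.39*h^2 - 7.12*h - 2.72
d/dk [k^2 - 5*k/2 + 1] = 2*k - 5/2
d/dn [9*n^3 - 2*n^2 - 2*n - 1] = 27*n^2 - 4*n - 2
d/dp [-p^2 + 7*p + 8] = 7 - 2*p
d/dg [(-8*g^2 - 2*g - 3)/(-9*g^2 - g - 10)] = (-10*g^2 + 106*g + 17)/(81*g^4 + 18*g^3 + 181*g^2 + 20*g + 100)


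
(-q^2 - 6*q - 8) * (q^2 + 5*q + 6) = -q^4 - 11*q^3 - 44*q^2 - 76*q - 48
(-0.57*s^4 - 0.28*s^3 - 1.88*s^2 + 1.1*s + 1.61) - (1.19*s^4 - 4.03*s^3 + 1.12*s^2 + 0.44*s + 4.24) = -1.76*s^4 + 3.75*s^3 - 3.0*s^2 + 0.66*s - 2.63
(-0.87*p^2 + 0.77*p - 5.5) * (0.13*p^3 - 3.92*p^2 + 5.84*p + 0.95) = -0.1131*p^5 + 3.5105*p^4 - 8.8142*p^3 + 25.2303*p^2 - 31.3885*p - 5.225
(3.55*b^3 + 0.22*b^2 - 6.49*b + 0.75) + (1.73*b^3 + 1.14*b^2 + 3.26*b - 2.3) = 5.28*b^3 + 1.36*b^2 - 3.23*b - 1.55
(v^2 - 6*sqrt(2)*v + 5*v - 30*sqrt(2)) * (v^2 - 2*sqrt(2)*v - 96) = v^4 - 8*sqrt(2)*v^3 + 5*v^3 - 72*v^2 - 40*sqrt(2)*v^2 - 360*v + 576*sqrt(2)*v + 2880*sqrt(2)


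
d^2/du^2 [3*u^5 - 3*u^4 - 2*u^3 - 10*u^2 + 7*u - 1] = 60*u^3 - 36*u^2 - 12*u - 20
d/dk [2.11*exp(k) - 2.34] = 2.11*exp(k)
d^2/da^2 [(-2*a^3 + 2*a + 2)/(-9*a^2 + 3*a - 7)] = 12*(-45*a^3 - 102*a^2 + 139*a + 11)/(729*a^6 - 729*a^5 + 1944*a^4 - 1161*a^3 + 1512*a^2 - 441*a + 343)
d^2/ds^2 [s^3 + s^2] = 6*s + 2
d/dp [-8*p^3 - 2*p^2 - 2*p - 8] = -24*p^2 - 4*p - 2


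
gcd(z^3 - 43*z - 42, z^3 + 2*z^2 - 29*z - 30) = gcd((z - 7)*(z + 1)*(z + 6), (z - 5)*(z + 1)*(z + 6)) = z^2 + 7*z + 6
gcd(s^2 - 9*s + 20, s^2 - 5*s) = s - 5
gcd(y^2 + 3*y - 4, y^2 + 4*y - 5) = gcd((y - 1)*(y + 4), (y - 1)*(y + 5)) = y - 1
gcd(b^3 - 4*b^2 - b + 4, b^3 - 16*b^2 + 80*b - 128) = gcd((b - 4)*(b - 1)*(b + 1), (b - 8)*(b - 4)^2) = b - 4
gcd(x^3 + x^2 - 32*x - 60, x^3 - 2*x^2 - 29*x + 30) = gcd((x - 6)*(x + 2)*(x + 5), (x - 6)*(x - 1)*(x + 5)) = x^2 - x - 30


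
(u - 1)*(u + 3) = u^2 + 2*u - 3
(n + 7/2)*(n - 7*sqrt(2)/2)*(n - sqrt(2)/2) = n^3 - 4*sqrt(2)*n^2 + 7*n^2/2 - 14*sqrt(2)*n + 7*n/2 + 49/4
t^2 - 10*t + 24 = (t - 6)*(t - 4)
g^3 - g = g*(g - 1)*(g + 1)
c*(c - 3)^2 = c^3 - 6*c^2 + 9*c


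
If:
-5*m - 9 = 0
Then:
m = -9/5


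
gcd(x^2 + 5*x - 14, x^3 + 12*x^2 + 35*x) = x + 7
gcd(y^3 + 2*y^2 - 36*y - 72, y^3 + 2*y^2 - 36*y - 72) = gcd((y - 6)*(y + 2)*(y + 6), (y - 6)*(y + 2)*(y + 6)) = y^3 + 2*y^2 - 36*y - 72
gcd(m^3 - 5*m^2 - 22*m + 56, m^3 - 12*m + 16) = m^2 + 2*m - 8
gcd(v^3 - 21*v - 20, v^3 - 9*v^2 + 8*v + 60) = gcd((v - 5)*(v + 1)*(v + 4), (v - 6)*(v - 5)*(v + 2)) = v - 5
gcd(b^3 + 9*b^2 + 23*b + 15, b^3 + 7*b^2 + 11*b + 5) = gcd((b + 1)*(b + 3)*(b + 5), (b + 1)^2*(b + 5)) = b^2 + 6*b + 5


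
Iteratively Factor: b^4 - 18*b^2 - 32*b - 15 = (b + 3)*(b^3 - 3*b^2 - 9*b - 5) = (b - 5)*(b + 3)*(b^2 + 2*b + 1) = (b - 5)*(b + 1)*(b + 3)*(b + 1)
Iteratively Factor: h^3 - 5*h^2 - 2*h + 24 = (h + 2)*(h^2 - 7*h + 12) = (h - 4)*(h + 2)*(h - 3)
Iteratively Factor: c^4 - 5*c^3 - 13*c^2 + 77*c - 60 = (c - 1)*(c^3 - 4*c^2 - 17*c + 60) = (c - 1)*(c + 4)*(c^2 - 8*c + 15) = (c - 3)*(c - 1)*(c + 4)*(c - 5)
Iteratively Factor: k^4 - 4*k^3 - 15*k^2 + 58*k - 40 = (k - 2)*(k^3 - 2*k^2 - 19*k + 20) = (k - 5)*(k - 2)*(k^2 + 3*k - 4) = (k - 5)*(k - 2)*(k + 4)*(k - 1)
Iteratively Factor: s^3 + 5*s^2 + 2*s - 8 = (s - 1)*(s^2 + 6*s + 8) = (s - 1)*(s + 2)*(s + 4)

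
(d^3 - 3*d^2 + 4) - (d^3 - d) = -3*d^2 + d + 4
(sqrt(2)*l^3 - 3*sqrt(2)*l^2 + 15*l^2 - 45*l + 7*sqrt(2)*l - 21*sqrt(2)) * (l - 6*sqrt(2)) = sqrt(2)*l^4 - 3*sqrt(2)*l^3 + 3*l^3 - 83*sqrt(2)*l^2 - 9*l^2 - 84*l + 249*sqrt(2)*l + 252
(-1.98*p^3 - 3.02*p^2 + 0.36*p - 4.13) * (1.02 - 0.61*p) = 1.2078*p^4 - 0.1774*p^3 - 3.3*p^2 + 2.8865*p - 4.2126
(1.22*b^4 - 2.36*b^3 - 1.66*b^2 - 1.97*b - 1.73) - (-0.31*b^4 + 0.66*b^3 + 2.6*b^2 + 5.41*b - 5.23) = 1.53*b^4 - 3.02*b^3 - 4.26*b^2 - 7.38*b + 3.5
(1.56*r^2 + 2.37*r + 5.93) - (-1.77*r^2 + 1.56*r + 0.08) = 3.33*r^2 + 0.81*r + 5.85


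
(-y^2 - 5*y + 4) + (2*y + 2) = -y^2 - 3*y + 6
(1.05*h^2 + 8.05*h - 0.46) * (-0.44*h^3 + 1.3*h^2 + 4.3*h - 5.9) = -0.462*h^5 - 2.177*h^4 + 15.1824*h^3 + 27.822*h^2 - 49.473*h + 2.714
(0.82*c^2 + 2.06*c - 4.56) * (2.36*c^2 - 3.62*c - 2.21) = 1.9352*c^4 + 1.8932*c^3 - 20.031*c^2 + 11.9546*c + 10.0776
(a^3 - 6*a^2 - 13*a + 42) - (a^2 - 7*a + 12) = a^3 - 7*a^2 - 6*a + 30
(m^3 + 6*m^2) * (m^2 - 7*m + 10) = m^5 - m^4 - 32*m^3 + 60*m^2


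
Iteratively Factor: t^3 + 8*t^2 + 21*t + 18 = (t + 3)*(t^2 + 5*t + 6) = (t + 3)^2*(t + 2)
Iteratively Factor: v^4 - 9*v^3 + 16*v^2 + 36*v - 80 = (v - 5)*(v^3 - 4*v^2 - 4*v + 16) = (v - 5)*(v + 2)*(v^2 - 6*v + 8) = (v - 5)*(v - 2)*(v + 2)*(v - 4)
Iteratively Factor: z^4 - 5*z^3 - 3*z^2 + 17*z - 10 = (z + 2)*(z^3 - 7*z^2 + 11*z - 5) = (z - 1)*(z + 2)*(z^2 - 6*z + 5) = (z - 1)^2*(z + 2)*(z - 5)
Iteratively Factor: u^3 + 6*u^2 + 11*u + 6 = (u + 3)*(u^2 + 3*u + 2) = (u + 1)*(u + 3)*(u + 2)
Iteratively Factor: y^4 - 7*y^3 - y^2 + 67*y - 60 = (y - 1)*(y^3 - 6*y^2 - 7*y + 60) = (y - 4)*(y - 1)*(y^2 - 2*y - 15) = (y - 4)*(y - 1)*(y + 3)*(y - 5)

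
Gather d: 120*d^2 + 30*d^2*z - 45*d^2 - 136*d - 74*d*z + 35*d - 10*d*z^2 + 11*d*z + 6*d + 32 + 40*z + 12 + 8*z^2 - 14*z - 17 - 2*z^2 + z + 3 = d^2*(30*z + 75) + d*(-10*z^2 - 63*z - 95) + 6*z^2 + 27*z + 30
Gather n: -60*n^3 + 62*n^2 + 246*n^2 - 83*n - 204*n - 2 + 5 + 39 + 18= -60*n^3 + 308*n^2 - 287*n + 60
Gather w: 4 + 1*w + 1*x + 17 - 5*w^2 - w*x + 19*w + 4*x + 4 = -5*w^2 + w*(20 - x) + 5*x + 25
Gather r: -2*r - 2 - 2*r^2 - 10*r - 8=-2*r^2 - 12*r - 10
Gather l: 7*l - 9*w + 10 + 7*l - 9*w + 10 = 14*l - 18*w + 20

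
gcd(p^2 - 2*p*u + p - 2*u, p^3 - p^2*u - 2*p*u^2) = p - 2*u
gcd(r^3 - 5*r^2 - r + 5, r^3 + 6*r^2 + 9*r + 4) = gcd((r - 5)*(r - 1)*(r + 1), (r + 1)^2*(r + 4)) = r + 1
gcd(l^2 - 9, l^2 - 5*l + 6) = l - 3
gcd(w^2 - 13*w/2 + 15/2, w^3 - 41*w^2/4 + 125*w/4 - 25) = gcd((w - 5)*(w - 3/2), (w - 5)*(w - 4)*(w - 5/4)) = w - 5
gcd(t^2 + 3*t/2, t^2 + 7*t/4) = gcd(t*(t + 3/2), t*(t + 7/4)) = t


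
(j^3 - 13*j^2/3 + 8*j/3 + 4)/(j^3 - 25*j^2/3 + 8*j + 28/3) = (j - 3)/(j - 7)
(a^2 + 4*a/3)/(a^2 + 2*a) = (a + 4/3)/(a + 2)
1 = 1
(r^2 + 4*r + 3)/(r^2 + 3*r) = (r + 1)/r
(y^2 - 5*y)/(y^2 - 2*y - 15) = y/(y + 3)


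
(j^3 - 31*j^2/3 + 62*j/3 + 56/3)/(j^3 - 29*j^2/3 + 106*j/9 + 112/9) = 3*(j^2 - 11*j + 28)/(3*j^2 - 31*j + 56)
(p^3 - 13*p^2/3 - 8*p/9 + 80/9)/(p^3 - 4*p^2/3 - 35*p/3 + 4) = (9*p^2 - 3*p - 20)/(3*(3*p^2 + 8*p - 3))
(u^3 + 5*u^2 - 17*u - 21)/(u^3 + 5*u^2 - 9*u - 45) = (u^2 + 8*u + 7)/(u^2 + 8*u + 15)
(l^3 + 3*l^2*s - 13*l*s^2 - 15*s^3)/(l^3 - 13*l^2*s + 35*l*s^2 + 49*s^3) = (l^2 + 2*l*s - 15*s^2)/(l^2 - 14*l*s + 49*s^2)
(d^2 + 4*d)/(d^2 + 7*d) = (d + 4)/(d + 7)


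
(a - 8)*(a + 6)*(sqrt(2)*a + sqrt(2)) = sqrt(2)*a^3 - sqrt(2)*a^2 - 50*sqrt(2)*a - 48*sqrt(2)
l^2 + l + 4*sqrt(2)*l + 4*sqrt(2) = (l + 1)*(l + 4*sqrt(2))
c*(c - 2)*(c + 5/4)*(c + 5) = c^4 + 17*c^3/4 - 25*c^2/4 - 25*c/2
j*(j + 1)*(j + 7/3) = j^3 + 10*j^2/3 + 7*j/3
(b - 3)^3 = b^3 - 9*b^2 + 27*b - 27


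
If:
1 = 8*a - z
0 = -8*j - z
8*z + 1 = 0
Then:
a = 7/64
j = 1/64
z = -1/8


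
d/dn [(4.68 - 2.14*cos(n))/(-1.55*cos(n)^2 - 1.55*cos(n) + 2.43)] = (3.317*cos(n)^2 - 14.508*cos(n) - 2.0538)*sin(n)/(2.4025*cos(n)^4 + 4.805*cos(n)^3 - 5.1305*cos(n)^2 - 7.533*cos(n) + 5.9049)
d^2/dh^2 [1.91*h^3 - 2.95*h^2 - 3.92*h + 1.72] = 11.46*h - 5.9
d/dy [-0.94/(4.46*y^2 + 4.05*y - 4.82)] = (8.3848*y + 3.807)/(4.46*y^2 + 4.05*y - 4.82)^2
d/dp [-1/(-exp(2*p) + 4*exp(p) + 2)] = 2*(2 - exp(p))*exp(p)/(-exp(2*p) + 4*exp(p) + 2)^2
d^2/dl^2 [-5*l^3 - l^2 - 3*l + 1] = -30*l - 2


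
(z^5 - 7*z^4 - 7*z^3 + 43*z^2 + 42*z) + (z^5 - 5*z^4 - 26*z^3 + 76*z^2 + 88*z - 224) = 2*z^5 - 12*z^4 - 33*z^3 + 119*z^2 + 130*z - 224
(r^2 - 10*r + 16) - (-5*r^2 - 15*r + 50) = 6*r^2 + 5*r - 34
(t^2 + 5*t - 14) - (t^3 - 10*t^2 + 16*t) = -t^3 + 11*t^2 - 11*t - 14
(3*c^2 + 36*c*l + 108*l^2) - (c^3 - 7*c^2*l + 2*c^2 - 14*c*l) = -c^3 + 7*c^2*l + c^2 + 50*c*l + 108*l^2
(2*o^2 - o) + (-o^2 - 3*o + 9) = o^2 - 4*o + 9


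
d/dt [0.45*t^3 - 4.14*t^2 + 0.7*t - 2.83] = 1.35*t^2 - 8.28*t + 0.7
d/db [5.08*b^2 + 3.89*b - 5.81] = 10.16*b + 3.89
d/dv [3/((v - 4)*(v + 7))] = 3*(-2*v - 3)/(v^4 + 6*v^3 - 47*v^2 - 168*v + 784)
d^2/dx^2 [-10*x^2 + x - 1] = -20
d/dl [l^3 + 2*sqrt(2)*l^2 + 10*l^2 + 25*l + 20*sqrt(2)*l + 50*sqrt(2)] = 3*l^2 + 4*sqrt(2)*l + 20*l + 25 + 20*sqrt(2)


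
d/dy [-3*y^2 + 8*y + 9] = 8 - 6*y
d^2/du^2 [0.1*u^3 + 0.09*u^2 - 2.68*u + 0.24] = 0.6*u + 0.18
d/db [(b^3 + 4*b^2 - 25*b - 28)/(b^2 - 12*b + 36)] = (b^3 - 18*b^2 - 23*b + 206)/(b^3 - 18*b^2 + 108*b - 216)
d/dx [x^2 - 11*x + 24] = 2*x - 11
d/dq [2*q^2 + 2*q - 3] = 4*q + 2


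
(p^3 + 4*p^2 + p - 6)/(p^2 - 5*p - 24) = (p^2 + p - 2)/(p - 8)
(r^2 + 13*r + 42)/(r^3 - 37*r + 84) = (r + 6)/(r^2 - 7*r + 12)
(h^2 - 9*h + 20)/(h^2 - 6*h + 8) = (h - 5)/(h - 2)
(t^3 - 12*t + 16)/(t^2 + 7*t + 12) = (t^2 - 4*t + 4)/(t + 3)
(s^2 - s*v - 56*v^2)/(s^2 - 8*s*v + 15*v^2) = (s^2 - s*v - 56*v^2)/(s^2 - 8*s*v + 15*v^2)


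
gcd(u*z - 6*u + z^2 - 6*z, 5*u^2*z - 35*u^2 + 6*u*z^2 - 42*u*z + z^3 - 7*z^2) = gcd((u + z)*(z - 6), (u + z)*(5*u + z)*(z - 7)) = u + z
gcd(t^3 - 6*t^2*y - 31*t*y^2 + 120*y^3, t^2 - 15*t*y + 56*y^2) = -t + 8*y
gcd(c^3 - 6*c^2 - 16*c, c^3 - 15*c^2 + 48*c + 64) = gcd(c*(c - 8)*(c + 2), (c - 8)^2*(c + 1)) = c - 8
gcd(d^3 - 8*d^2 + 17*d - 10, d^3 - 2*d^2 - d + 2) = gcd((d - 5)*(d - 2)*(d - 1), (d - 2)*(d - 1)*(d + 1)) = d^2 - 3*d + 2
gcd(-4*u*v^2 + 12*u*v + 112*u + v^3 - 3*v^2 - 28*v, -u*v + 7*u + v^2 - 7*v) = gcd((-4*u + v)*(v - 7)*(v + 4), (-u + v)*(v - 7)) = v - 7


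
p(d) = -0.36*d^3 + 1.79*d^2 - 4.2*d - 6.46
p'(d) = -1.08*d^2 + 3.58*d - 4.2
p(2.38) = -11.17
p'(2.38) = -1.80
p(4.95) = -27.05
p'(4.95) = -12.94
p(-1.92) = 10.75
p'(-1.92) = -15.05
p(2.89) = -12.34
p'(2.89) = -2.87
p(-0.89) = -1.05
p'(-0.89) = -8.24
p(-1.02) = 0.07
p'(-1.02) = -8.98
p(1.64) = -10.12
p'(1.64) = -1.23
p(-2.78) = 26.78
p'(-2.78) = -22.50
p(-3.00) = 31.97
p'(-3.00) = -24.66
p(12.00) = -421.18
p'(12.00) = -116.76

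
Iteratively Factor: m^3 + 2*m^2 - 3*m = (m)*(m^2 + 2*m - 3) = m*(m - 1)*(m + 3)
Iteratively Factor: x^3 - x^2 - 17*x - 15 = (x + 3)*(x^2 - 4*x - 5) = (x - 5)*(x + 3)*(x + 1)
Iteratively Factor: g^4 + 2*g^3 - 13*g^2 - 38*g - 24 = (g + 3)*(g^3 - g^2 - 10*g - 8) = (g - 4)*(g + 3)*(g^2 + 3*g + 2) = (g - 4)*(g + 1)*(g + 3)*(g + 2)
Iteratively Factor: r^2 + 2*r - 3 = (r + 3)*(r - 1)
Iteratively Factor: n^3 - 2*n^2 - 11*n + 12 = (n - 4)*(n^2 + 2*n - 3) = (n - 4)*(n - 1)*(n + 3)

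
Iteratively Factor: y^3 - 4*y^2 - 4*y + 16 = (y - 2)*(y^2 - 2*y - 8) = (y - 4)*(y - 2)*(y + 2)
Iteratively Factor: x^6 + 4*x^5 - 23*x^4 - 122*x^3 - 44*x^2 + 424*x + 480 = (x + 2)*(x^5 + 2*x^4 - 27*x^3 - 68*x^2 + 92*x + 240) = (x + 2)*(x + 3)*(x^4 - x^3 - 24*x^2 + 4*x + 80) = (x - 5)*(x + 2)*(x + 3)*(x^3 + 4*x^2 - 4*x - 16) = (x - 5)*(x + 2)*(x + 3)*(x + 4)*(x^2 - 4) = (x - 5)*(x - 2)*(x + 2)*(x + 3)*(x + 4)*(x + 2)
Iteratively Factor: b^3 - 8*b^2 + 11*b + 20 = (b - 5)*(b^2 - 3*b - 4) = (b - 5)*(b + 1)*(b - 4)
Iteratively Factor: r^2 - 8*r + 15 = (r - 3)*(r - 5)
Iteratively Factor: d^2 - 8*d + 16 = (d - 4)*(d - 4)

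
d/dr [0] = 0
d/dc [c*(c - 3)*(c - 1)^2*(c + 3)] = 5*c^4 - 8*c^3 - 24*c^2 + 36*c - 9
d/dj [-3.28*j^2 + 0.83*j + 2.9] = 0.83 - 6.56*j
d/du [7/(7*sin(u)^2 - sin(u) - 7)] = 7*(1 - 14*sin(u))*cos(u)/(sin(u) + 7*cos(u)^2)^2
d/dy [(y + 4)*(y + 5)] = 2*y + 9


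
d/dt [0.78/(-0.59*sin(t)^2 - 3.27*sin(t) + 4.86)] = (0.9204*sin(t) + 2.5506)*cos(t)/(0.59*sin(t)^2 + 3.27*sin(t) - 4.86)^2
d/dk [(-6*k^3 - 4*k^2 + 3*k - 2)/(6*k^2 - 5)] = (-36*k^4 + 72*k^2 + 64*k - 15)/(36*k^4 - 60*k^2 + 25)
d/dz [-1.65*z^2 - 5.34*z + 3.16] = -3.3*z - 5.34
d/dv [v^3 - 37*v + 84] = 3*v^2 - 37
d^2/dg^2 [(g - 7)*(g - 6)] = 2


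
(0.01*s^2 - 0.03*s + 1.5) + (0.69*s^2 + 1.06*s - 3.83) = 0.7*s^2 + 1.03*s - 2.33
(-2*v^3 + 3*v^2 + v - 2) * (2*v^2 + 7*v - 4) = -4*v^5 - 8*v^4 + 31*v^3 - 9*v^2 - 18*v + 8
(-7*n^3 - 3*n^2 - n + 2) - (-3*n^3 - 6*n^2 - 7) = -4*n^3 + 3*n^2 - n + 9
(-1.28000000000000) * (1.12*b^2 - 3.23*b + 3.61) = -1.4336*b^2 + 4.1344*b - 4.6208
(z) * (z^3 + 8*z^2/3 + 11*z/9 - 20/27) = z^4 + 8*z^3/3 + 11*z^2/9 - 20*z/27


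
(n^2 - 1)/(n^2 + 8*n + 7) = (n - 1)/(n + 7)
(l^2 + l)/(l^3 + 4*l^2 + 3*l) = 1/(l + 3)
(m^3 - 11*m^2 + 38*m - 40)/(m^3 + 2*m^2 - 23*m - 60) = (m^2 - 6*m + 8)/(m^2 + 7*m + 12)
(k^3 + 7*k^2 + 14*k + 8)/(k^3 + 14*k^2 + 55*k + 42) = (k^2 + 6*k + 8)/(k^2 + 13*k + 42)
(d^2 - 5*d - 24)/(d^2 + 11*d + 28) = (d^2 - 5*d - 24)/(d^2 + 11*d + 28)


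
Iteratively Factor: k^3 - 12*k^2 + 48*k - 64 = (k - 4)*(k^2 - 8*k + 16) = (k - 4)^2*(k - 4)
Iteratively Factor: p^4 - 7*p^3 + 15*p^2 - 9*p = (p)*(p^3 - 7*p^2 + 15*p - 9) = p*(p - 3)*(p^2 - 4*p + 3) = p*(p - 3)*(p - 1)*(p - 3)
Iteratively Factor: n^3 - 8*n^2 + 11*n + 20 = (n + 1)*(n^2 - 9*n + 20) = (n - 4)*(n + 1)*(n - 5)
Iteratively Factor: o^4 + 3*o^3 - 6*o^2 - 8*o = (o)*(o^3 + 3*o^2 - 6*o - 8) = o*(o - 2)*(o^2 + 5*o + 4) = o*(o - 2)*(o + 1)*(o + 4)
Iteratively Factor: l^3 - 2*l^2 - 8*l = (l - 4)*(l^2 + 2*l) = l*(l - 4)*(l + 2)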